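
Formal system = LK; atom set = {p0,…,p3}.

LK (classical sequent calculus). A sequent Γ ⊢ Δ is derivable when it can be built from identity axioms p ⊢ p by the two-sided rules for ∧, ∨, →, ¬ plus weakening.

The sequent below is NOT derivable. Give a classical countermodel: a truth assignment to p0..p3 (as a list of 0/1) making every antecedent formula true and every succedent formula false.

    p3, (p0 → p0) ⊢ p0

Enumerate valuations to refute Γ ⊢ Δ:
  v=0000: Γ:[p3=F, (p0 → p0)=T] Δ:[p0=F] refutes=False
  v=0001: Γ:[p3=T, (p0 → p0)=T] Δ:[p0=F] refutes=True  ← countermodel

Result: [0, 0, 0, 1]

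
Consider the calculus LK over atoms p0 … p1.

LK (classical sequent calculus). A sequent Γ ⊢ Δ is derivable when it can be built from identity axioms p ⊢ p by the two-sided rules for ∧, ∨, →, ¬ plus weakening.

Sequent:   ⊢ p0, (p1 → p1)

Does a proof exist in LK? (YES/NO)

Proof tree:
[→R]  ⊢ p0, (p1 → p1)
  [WR] p1 ⊢ p1, p0
    [Ax] p1 ⊢ p1

Result: YES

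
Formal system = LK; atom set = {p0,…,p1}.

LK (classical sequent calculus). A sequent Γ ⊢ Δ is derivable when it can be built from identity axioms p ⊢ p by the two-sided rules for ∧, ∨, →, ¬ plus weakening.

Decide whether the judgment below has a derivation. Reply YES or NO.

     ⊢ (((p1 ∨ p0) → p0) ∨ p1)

Derivation trace:
[∨R]  ⊢ (((p1 ∨ p0) → p0) ∨ p1)
  [→R]  ⊢ p1, ((p1 ∨ p0) → p0)
    [∨L] (p1 ∨ p0) ⊢ p1, p0
      [Ax] p1 ⊢ p1
      [Ax] p0 ⊢ p0

Result: YES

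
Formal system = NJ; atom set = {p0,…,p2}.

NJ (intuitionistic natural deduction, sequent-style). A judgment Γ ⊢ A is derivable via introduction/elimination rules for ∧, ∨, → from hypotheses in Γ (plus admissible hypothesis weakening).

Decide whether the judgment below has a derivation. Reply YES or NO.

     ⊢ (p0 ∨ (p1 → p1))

Derivation trace:
[∨I₂]  ⊢ (p0 ∨ (p1 → p1))
  [→I]  ⊢ (p1 → p1)
    [Ax] p1 ⊢ p1

Result: YES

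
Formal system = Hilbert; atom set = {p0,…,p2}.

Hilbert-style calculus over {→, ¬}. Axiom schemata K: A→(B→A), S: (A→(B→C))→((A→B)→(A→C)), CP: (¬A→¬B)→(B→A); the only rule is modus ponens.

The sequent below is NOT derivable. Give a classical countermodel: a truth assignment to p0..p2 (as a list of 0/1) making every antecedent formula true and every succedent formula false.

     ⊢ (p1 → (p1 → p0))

Enumerate valuations to refute Γ ⊢ Δ:
  v=000: Γ:[] Δ:[(p1 → (p1 → p0))=T] refutes=False
  v=001: Γ:[] Δ:[(p1 → (p1 → p0))=T] refutes=False
  v=010: Γ:[] Δ:[(p1 → (p1 → p0))=F] refutes=True  ← countermodel

Result: [0, 1, 0]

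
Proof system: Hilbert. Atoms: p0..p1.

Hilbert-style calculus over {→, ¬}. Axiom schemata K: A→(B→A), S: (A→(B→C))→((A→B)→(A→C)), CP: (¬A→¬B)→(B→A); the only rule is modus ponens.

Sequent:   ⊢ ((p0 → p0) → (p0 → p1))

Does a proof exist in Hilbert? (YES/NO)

Search for a countermodel by truth-table:
  v=00: Γ:[] Δ:[((p0 → p0) → (p0 → p1))=T] refutes=False
  v=01: Γ:[] Δ:[((p0 → p0) → (p0 → p1))=T] refutes=False
  v=10: Γ:[] Δ:[((p0 → p0) → (p0 → p1))=F] refutes=True  ← countermodel

Result: NO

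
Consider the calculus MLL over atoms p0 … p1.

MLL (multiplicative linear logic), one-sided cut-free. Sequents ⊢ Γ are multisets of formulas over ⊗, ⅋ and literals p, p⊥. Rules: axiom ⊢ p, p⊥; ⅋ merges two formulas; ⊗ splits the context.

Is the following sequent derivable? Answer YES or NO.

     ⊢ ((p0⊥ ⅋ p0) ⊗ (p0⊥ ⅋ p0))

Proof tree:
[⊗]  ⊢ ((p0⊥ ⅋ p0) ⊗ (p0⊥ ⅋ p0))
  [⅋]  ⊢ (p0⊥ ⅋ p0)
    [Ax]  ⊢ p0, p0⊥
  [⅋]  ⊢ (p0⊥ ⅋ p0)
    [Ax]  ⊢ p0, p0⊥

Result: YES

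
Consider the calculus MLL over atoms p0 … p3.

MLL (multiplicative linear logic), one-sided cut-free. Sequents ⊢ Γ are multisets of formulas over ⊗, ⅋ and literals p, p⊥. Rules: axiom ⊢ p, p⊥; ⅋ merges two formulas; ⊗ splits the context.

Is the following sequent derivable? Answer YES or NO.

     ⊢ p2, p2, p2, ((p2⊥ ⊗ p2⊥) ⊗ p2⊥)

Derivation trace:
[⊗]  ⊢ p2, p2, p2, ((p2⊥ ⊗ p2⊥) ⊗ p2⊥)
  [⊗]  ⊢ p2, p2, (p2⊥ ⊗ p2⊥)
    [Ax]  ⊢ p2, p2⊥
    [Ax]  ⊢ p2, p2⊥
  [Ax]  ⊢ p2, p2⊥

Result: YES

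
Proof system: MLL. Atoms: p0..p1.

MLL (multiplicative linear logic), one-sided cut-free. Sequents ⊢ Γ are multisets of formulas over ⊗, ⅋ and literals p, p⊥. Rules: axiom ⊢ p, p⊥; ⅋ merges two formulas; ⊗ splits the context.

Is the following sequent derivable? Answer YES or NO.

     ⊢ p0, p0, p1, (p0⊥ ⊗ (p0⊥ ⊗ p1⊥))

Proof tree:
[⊗]  ⊢ p0, p0, p1, (p0⊥ ⊗ (p0⊥ ⊗ p1⊥))
  [Ax]  ⊢ p0, p0⊥
  [⊗]  ⊢ p0, p1, (p0⊥ ⊗ p1⊥)
    [Ax]  ⊢ p0, p0⊥
    [Ax]  ⊢ p1, p1⊥

Result: YES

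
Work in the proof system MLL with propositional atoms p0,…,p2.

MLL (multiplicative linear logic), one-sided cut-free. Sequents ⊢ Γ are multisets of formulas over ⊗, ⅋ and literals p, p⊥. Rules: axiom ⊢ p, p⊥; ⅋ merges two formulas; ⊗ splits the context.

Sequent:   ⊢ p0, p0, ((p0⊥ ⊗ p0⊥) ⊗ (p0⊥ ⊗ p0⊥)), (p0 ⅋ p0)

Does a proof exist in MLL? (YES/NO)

Proof tree:
[⅋]  ⊢ p0, p0, ((p0⊥ ⊗ p0⊥) ⊗ (p0⊥ ⊗ p0⊥)), (p0 ⅋ p0)
  [⊗]  ⊢ p0, p0, p0, p0, ((p0⊥ ⊗ p0⊥) ⊗ (p0⊥ ⊗ p0⊥))
    [⊗]  ⊢ p0, p0, (p0⊥ ⊗ p0⊥)
      [Ax]  ⊢ p0, p0⊥
      [Ax]  ⊢ p0, p0⊥
    [⊗]  ⊢ p0, p0, (p0⊥ ⊗ p0⊥)
      [Ax]  ⊢ p0, p0⊥
      [Ax]  ⊢ p0, p0⊥

Result: YES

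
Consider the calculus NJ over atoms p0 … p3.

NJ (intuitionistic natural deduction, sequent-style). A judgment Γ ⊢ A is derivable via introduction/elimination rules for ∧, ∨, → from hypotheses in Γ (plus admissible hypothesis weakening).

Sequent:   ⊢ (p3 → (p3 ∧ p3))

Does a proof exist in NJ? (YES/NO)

Proof tree:
[→I]  ⊢ (p3 → (p3 ∧ p3))
  [∧I] p3 ⊢ (p3 ∧ p3)
    [Ax] p3 ⊢ p3
    [Ax] p3 ⊢ p3

Result: YES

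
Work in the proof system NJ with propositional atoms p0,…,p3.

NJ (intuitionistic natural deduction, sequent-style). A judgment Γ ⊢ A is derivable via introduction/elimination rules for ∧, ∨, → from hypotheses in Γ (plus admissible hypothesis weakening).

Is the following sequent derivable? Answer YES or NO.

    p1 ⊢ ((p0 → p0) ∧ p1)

Proof tree:
[∧I] p1 ⊢ ((p0 → p0) ∧ p1)
  [→I]  ⊢ (p0 → p0)
    [Ax] p0 ⊢ p0
  [Ax] p1 ⊢ p1

Result: YES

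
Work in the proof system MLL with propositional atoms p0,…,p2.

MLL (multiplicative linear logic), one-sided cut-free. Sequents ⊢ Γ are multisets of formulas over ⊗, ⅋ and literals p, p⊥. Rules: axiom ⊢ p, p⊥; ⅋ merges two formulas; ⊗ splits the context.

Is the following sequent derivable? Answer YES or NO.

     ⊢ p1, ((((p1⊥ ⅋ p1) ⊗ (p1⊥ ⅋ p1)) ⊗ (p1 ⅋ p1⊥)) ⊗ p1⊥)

Derivation trace:
[⊗]  ⊢ p1, ((((p1⊥ ⅋ p1) ⊗ (p1⊥ ⅋ p1)) ⊗ (p1 ⅋ p1⊥)) ⊗ p1⊥)
  [⊗]  ⊢ (((p1⊥ ⅋ p1) ⊗ (p1⊥ ⅋ p1)) ⊗ (p1 ⅋ p1⊥))
    [⊗]  ⊢ ((p1⊥ ⅋ p1) ⊗ (p1⊥ ⅋ p1))
      [⅋]  ⊢ (p1⊥ ⅋ p1)
        [Ax]  ⊢ p1, p1⊥
      [⅋]  ⊢ (p1⊥ ⅋ p1)
        [Ax]  ⊢ p1, p1⊥
    [⅋]  ⊢ (p1 ⅋ p1⊥)
      [Ax]  ⊢ p1, p1⊥
  [Ax]  ⊢ p1, p1⊥

Result: YES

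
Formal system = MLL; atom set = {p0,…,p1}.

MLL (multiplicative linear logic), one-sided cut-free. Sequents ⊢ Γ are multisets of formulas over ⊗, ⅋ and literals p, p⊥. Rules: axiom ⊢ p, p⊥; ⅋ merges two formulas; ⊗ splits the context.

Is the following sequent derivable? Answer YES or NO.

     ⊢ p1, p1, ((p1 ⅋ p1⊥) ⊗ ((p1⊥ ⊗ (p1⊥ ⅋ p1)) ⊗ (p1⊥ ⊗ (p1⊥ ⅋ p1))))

Derivation (root first):
[⊗]  ⊢ p1, p1, ((p1 ⅋ p1⊥) ⊗ ((p1⊥ ⊗ (p1⊥ ⅋ p1)) ⊗ (p1⊥ ⊗ (p1⊥ ⅋ p1))))
  [⅋]  ⊢ (p1 ⅋ p1⊥)
    [Ax]  ⊢ p1, p1⊥
  [⊗]  ⊢ p1, p1, ((p1⊥ ⊗ (p1⊥ ⅋ p1)) ⊗ (p1⊥ ⊗ (p1⊥ ⅋ p1)))
    [⊗]  ⊢ p1, (p1⊥ ⊗ (p1⊥ ⅋ p1))
      [Ax]  ⊢ p1, p1⊥
      [⅋]  ⊢ (p1⊥ ⅋ p1)
        [Ax]  ⊢ p1, p1⊥
    [⊗]  ⊢ p1, (p1⊥ ⊗ (p1⊥ ⅋ p1))
      [Ax]  ⊢ p1, p1⊥
      [⅋]  ⊢ (p1⊥ ⅋ p1)
        [Ax]  ⊢ p1, p1⊥

Result: YES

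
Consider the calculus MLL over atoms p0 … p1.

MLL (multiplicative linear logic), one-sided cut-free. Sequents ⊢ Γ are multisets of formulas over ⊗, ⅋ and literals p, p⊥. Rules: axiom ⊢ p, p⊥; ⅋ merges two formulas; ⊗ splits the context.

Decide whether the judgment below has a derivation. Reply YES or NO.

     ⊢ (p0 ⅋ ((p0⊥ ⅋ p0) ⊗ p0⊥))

Derivation (root first):
[⅋]  ⊢ (p0 ⅋ ((p0⊥ ⅋ p0) ⊗ p0⊥))
  [⊗]  ⊢ p0, ((p0⊥ ⅋ p0) ⊗ p0⊥)
    [⅋]  ⊢ (p0⊥ ⅋ p0)
      [Ax]  ⊢ p0, p0⊥
    [Ax]  ⊢ p0, p0⊥

Result: YES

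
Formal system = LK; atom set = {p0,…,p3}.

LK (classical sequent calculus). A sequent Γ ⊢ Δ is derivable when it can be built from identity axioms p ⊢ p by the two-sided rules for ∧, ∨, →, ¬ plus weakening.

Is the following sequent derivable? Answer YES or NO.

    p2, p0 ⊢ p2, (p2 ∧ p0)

Derivation (root first):
[∧R] p2, p0 ⊢ p2, (p2 ∧ p0)
  [WR] p2 ⊢ p2, p2
    [Ax] p2 ⊢ p2
  [Ax] p0 ⊢ p0

Result: YES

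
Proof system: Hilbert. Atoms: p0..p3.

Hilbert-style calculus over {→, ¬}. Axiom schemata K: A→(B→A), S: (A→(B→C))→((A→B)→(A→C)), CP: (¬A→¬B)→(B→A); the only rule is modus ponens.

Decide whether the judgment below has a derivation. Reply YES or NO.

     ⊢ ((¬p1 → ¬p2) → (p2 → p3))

Enumerate valuations to refute Γ ⊢ Δ:
  v=0000: Γ:[] Δ:[((¬p1 → ¬p2) → (p2 → p3))=T] refutes=False
  v=0001: Γ:[] Δ:[((¬p1 → ¬p2) → (p2 → p3))=T] refutes=False
  v=0010: Γ:[] Δ:[((¬p1 → ¬p2) → (p2 → p3))=T] refutes=False
  v=0011: Γ:[] Δ:[((¬p1 → ¬p2) → (p2 → p3))=T] refutes=False
  v=0100: Γ:[] Δ:[((¬p1 → ¬p2) → (p2 → p3))=T] refutes=False
  v=0101: Γ:[] Δ:[((¬p1 → ¬p2) → (p2 → p3))=T] refutes=False
  v=0110: Γ:[] Δ:[((¬p1 → ¬p2) → (p2 → p3))=F] refutes=True  ← countermodel

Result: NO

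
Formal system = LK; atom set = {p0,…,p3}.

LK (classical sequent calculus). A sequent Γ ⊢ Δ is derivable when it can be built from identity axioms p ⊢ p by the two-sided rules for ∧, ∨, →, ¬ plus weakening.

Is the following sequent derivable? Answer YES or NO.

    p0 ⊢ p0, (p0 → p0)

Derivation (root first):
[→R] p0 ⊢ p0, (p0 → p0)
  [WL] p0, p0 ⊢ p0, p0
    [WR] p0 ⊢ p0, p0
      [Ax] p0 ⊢ p0

Result: YES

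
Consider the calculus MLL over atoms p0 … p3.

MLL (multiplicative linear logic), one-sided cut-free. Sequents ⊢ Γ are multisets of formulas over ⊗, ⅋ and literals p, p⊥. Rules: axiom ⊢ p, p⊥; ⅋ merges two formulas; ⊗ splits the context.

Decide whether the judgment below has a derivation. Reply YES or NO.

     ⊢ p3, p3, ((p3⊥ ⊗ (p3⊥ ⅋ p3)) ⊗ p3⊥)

Proof tree:
[⊗]  ⊢ p3, p3, ((p3⊥ ⊗ (p3⊥ ⅋ p3)) ⊗ p3⊥)
  [⊗]  ⊢ p3, (p3⊥ ⊗ (p3⊥ ⅋ p3))
    [Ax]  ⊢ p3, p3⊥
    [⅋]  ⊢ (p3⊥ ⅋ p3)
      [Ax]  ⊢ p3, p3⊥
  [Ax]  ⊢ p3, p3⊥

Result: YES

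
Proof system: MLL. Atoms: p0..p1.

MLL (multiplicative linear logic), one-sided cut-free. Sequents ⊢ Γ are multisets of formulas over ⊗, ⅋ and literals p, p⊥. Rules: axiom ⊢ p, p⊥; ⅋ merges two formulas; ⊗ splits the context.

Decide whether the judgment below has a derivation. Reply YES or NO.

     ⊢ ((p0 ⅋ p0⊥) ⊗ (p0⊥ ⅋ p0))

Proof tree:
[⊗]  ⊢ ((p0 ⅋ p0⊥) ⊗ (p0⊥ ⅋ p0))
  [⅋]  ⊢ (p0 ⅋ p0⊥)
    [Ax]  ⊢ p0, p0⊥
  [⅋]  ⊢ (p0⊥ ⅋ p0)
    [Ax]  ⊢ p0, p0⊥

Result: YES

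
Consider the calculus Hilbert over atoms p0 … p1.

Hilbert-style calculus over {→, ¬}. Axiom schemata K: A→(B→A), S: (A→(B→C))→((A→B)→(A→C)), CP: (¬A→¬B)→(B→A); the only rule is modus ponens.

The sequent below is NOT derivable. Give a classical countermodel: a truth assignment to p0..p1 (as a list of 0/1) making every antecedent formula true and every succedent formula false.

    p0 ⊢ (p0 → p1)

Truth-table refutation:
  v=00: Γ:[p0=F] Δ:[(p0 → p1)=T] refutes=False
  v=01: Γ:[p0=F] Δ:[(p0 → p1)=T] refutes=False
  v=10: Γ:[p0=T] Δ:[(p0 → p1)=F] refutes=True  ← countermodel

Result: [1, 0]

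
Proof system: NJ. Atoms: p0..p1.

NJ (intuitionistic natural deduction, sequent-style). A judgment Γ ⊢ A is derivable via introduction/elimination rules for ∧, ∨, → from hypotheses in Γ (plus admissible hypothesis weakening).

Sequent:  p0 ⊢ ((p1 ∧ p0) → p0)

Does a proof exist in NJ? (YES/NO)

Derivation trace:
[→I] p0 ⊢ ((p1 ∧ p0) → p0)
  [Wk] p0, (p1 ∧ p0) ⊢ p0
    [Ax] p0 ⊢ p0

Result: YES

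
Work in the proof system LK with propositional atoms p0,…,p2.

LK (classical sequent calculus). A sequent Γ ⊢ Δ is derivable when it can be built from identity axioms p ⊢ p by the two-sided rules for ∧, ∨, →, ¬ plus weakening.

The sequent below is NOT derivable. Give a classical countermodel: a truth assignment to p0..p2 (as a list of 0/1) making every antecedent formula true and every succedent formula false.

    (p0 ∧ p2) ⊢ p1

Truth-table refutation:
  v=000: Γ:[(p0 ∧ p2)=F] Δ:[p1=F] refutes=False
  v=001: Γ:[(p0 ∧ p2)=F] Δ:[p1=F] refutes=False
  v=010: Γ:[(p0 ∧ p2)=F] Δ:[p1=T] refutes=False
  v=011: Γ:[(p0 ∧ p2)=F] Δ:[p1=T] refutes=False
  v=100: Γ:[(p0 ∧ p2)=F] Δ:[p1=F] refutes=False
  v=101: Γ:[(p0 ∧ p2)=T] Δ:[p1=F] refutes=True  ← countermodel

Result: [1, 0, 1]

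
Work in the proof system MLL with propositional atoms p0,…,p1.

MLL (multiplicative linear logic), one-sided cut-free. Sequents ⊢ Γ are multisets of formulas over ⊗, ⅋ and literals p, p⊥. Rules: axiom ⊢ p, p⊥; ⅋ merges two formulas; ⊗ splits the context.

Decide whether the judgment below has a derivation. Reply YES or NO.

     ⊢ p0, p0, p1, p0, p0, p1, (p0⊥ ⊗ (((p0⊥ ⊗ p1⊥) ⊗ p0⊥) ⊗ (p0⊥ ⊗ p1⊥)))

Derivation trace:
[⊗]  ⊢ p0, p0, p1, p0, p0, p1, (p0⊥ ⊗ (((p0⊥ ⊗ p1⊥) ⊗ p0⊥) ⊗ (p0⊥ ⊗ p1⊥)))
  [Ax]  ⊢ p0, p0⊥
  [⊗]  ⊢ p0, p1, p0, p0, p1, (((p0⊥ ⊗ p1⊥) ⊗ p0⊥) ⊗ (p0⊥ ⊗ p1⊥))
    [⊗]  ⊢ p0, p1, p0, ((p0⊥ ⊗ p1⊥) ⊗ p0⊥)
      [⊗]  ⊢ p0, p1, (p0⊥ ⊗ p1⊥)
        [Ax]  ⊢ p0, p0⊥
        [Ax]  ⊢ p1, p1⊥
      [Ax]  ⊢ p0, p0⊥
    [⊗]  ⊢ p0, p1, (p0⊥ ⊗ p1⊥)
      [Ax]  ⊢ p0, p0⊥
      [Ax]  ⊢ p1, p1⊥

Result: YES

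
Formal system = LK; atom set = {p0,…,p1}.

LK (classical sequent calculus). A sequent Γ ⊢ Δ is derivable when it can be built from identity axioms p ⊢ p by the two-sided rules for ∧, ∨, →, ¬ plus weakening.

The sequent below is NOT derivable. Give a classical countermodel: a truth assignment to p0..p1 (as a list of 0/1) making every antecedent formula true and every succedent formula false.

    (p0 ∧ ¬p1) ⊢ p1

Truth-table refutation:
  v=00: Γ:[(p0 ∧ ¬p1)=F] Δ:[p1=F] refutes=False
  v=01: Γ:[(p0 ∧ ¬p1)=F] Δ:[p1=T] refutes=False
  v=10: Γ:[(p0 ∧ ¬p1)=T] Δ:[p1=F] refutes=True  ← countermodel

Result: [1, 0]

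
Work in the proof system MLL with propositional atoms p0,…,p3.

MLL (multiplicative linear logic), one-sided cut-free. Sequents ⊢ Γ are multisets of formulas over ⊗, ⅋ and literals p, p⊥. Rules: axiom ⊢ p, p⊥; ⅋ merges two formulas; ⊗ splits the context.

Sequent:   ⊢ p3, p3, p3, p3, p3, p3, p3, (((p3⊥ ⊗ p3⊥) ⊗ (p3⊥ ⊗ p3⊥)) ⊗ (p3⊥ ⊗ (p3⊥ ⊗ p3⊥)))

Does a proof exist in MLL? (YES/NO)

Derivation trace:
[⊗]  ⊢ p3, p3, p3, p3, p3, p3, p3, (((p3⊥ ⊗ p3⊥) ⊗ (p3⊥ ⊗ p3⊥)) ⊗ (p3⊥ ⊗ (p3⊥ ⊗ p3⊥)))
  [⊗]  ⊢ p3, p3, p3, p3, ((p3⊥ ⊗ p3⊥) ⊗ (p3⊥ ⊗ p3⊥))
    [⊗]  ⊢ p3, p3, (p3⊥ ⊗ p3⊥)
      [Ax]  ⊢ p3, p3⊥
      [Ax]  ⊢ p3, p3⊥
    [⊗]  ⊢ p3, p3, (p3⊥ ⊗ p3⊥)
      [Ax]  ⊢ p3, p3⊥
      [Ax]  ⊢ p3, p3⊥
  [⊗]  ⊢ p3, p3, p3, (p3⊥ ⊗ (p3⊥ ⊗ p3⊥))
    [Ax]  ⊢ p3, p3⊥
    [⊗]  ⊢ p3, p3, (p3⊥ ⊗ p3⊥)
      [Ax]  ⊢ p3, p3⊥
      [Ax]  ⊢ p3, p3⊥

Result: YES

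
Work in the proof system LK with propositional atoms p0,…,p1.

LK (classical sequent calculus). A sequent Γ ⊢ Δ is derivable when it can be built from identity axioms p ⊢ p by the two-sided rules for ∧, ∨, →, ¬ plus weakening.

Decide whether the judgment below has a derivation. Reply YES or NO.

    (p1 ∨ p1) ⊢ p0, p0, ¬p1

Truth-table refutation:
  v=00: Γ:[(p1 ∨ p1)=F] Δ:[p0=F, p0=F, ¬p1=T] refutes=False
  v=01: Γ:[(p1 ∨ p1)=T] Δ:[p0=F, p0=F, ¬p1=F] refutes=True  ← countermodel

Result: NO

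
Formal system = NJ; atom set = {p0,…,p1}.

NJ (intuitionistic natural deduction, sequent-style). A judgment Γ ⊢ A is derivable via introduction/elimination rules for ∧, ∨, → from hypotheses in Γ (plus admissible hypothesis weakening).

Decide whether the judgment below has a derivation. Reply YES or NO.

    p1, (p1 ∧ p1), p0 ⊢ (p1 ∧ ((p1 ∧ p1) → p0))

Proof tree:
[∧I] p1, (p1 ∧ p1), p0 ⊢ (p1 ∧ ((p1 ∧ p1) → p0))
  [Wk] p1, p1 ⊢ p1
    [Ax] p1 ⊢ p1
  [→I] p0, (p1 ∧ p1) ⊢ ((p1 ∧ p1) → p0)
    [Wk] p0, (p1 ∧ p1), (p1 ∧ p1) ⊢ p0
      [Wk] p0, (p1 ∧ p1) ⊢ p0
        [Ax] p0 ⊢ p0

Result: YES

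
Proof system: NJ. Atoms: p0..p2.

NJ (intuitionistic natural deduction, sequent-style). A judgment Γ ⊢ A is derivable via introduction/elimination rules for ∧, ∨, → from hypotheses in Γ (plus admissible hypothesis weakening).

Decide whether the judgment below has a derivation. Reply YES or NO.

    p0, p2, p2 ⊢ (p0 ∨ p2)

Proof tree:
[Wk] p0, p2, p2 ⊢ (p0 ∨ p2)
  [Wk] p0, p2 ⊢ (p0 ∨ p2)
    [∨I₁] p0 ⊢ (p0 ∨ p2)
      [Ax] p0 ⊢ p0

Result: YES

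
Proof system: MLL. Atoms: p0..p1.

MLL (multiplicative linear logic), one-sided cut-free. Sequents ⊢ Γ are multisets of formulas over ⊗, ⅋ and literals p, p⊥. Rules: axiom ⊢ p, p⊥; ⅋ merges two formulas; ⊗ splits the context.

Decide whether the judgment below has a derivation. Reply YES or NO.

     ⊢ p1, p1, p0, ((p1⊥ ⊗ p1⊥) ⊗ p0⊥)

Derivation trace:
[⊗]  ⊢ p1, p1, p0, ((p1⊥ ⊗ p1⊥) ⊗ p0⊥)
  [⊗]  ⊢ p1, p1, (p1⊥ ⊗ p1⊥)
    [Ax]  ⊢ p1, p1⊥
    [Ax]  ⊢ p1, p1⊥
  [Ax]  ⊢ p0, p0⊥

Result: YES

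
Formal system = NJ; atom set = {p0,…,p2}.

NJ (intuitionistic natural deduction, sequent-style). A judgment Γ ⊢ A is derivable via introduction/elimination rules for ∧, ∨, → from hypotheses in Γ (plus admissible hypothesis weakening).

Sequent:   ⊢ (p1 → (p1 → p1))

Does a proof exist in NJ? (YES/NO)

Derivation trace:
[→I]  ⊢ (p1 → (p1 → p1))
  [Wk] p1 ⊢ (p1 → p1)
    [→I]  ⊢ (p1 → p1)
      [Ax] p1 ⊢ p1

Result: YES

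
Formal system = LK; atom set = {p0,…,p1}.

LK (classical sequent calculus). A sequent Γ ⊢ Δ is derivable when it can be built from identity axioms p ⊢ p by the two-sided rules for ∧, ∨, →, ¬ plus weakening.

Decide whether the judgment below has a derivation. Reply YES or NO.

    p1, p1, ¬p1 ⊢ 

Proof tree:
[¬L] p1, p1, ¬p1 ⊢ 
  [WL] p1, p1 ⊢ p1
    [Ax] p1 ⊢ p1

Result: YES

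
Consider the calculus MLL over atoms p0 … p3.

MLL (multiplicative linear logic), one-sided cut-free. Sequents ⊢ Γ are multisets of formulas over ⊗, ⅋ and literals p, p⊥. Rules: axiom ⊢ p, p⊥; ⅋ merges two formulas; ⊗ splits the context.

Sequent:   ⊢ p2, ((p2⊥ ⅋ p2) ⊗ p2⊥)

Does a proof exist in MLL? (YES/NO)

Derivation trace:
[⊗]  ⊢ p2, ((p2⊥ ⅋ p2) ⊗ p2⊥)
  [⅋]  ⊢ (p2⊥ ⅋ p2)
    [Ax]  ⊢ p2, p2⊥
  [Ax]  ⊢ p2, p2⊥

Result: YES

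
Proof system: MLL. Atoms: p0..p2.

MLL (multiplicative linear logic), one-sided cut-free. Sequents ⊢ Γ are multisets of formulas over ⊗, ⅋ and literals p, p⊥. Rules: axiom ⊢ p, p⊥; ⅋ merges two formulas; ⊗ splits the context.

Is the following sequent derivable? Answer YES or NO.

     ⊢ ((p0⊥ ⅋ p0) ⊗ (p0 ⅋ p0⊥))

Proof tree:
[⊗]  ⊢ ((p0⊥ ⅋ p0) ⊗ (p0 ⅋ p0⊥))
  [⅋]  ⊢ (p0⊥ ⅋ p0)
    [Ax]  ⊢ p0, p0⊥
  [⅋]  ⊢ (p0 ⅋ p0⊥)
    [Ax]  ⊢ p0, p0⊥

Result: YES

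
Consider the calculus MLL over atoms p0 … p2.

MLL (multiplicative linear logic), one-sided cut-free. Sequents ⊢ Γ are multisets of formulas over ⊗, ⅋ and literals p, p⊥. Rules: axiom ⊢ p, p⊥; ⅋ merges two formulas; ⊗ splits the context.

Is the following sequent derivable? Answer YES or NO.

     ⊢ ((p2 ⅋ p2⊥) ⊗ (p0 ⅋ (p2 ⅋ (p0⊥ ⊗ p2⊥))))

Proof tree:
[⊗]  ⊢ ((p2 ⅋ p2⊥) ⊗ (p0 ⅋ (p2 ⅋ (p0⊥ ⊗ p2⊥))))
  [⅋]  ⊢ (p2 ⅋ p2⊥)
    [Ax]  ⊢ p2, p2⊥
  [⅋]  ⊢ (p0 ⅋ (p2 ⅋ (p0⊥ ⊗ p2⊥)))
    [⅋]  ⊢ p0, (p2 ⅋ (p0⊥ ⊗ p2⊥))
      [⊗]  ⊢ p0, p2, (p0⊥ ⊗ p2⊥)
        [Ax]  ⊢ p0, p0⊥
        [Ax]  ⊢ p2, p2⊥

Result: YES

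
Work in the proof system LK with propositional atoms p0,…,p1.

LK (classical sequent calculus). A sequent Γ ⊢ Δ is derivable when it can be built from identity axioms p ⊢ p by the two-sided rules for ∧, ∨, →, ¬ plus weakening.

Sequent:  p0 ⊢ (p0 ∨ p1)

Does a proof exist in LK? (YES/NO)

Derivation trace:
[∨R] p0 ⊢ (p0 ∨ p1)
  [WR] p0 ⊢ p0, p1
    [Ax] p0 ⊢ p0

Result: YES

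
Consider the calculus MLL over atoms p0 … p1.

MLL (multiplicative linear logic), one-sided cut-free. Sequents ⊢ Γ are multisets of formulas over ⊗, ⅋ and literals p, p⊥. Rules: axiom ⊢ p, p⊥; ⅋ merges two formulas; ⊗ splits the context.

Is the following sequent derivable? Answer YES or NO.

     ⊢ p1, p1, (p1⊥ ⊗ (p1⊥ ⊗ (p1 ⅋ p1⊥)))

Proof tree:
[⊗]  ⊢ p1, p1, (p1⊥ ⊗ (p1⊥ ⊗ (p1 ⅋ p1⊥)))
  [Ax]  ⊢ p1, p1⊥
  [⊗]  ⊢ p1, (p1⊥ ⊗ (p1 ⅋ p1⊥))
    [Ax]  ⊢ p1, p1⊥
    [⅋]  ⊢ (p1 ⅋ p1⊥)
      [Ax]  ⊢ p1, p1⊥

Result: YES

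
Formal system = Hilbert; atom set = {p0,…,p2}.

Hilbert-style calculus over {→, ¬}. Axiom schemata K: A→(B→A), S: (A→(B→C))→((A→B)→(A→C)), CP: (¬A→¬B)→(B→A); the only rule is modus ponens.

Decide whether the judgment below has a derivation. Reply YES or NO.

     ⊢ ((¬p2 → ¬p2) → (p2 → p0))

Enumerate valuations to refute Γ ⊢ Δ:
  v=000: Γ:[] Δ:[((¬p2 → ¬p2) → (p2 → p0))=T] refutes=False
  v=001: Γ:[] Δ:[((¬p2 → ¬p2) → (p2 → p0))=F] refutes=True  ← countermodel

Result: NO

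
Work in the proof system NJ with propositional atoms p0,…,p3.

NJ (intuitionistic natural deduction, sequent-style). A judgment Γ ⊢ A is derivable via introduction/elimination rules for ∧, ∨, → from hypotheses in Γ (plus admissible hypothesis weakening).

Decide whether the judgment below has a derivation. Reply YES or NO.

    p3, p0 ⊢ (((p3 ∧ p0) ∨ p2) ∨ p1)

Proof tree:
[∨I₁] p3, p0 ⊢ (((p3 ∧ p0) ∨ p2) ∨ p1)
  [∨I₁] p3, p0 ⊢ ((p3 ∧ p0) ∨ p2)
    [∧I] p3, p0 ⊢ (p3 ∧ p0)
      [Ax] p3 ⊢ p3
      [Ax] p0 ⊢ p0

Result: YES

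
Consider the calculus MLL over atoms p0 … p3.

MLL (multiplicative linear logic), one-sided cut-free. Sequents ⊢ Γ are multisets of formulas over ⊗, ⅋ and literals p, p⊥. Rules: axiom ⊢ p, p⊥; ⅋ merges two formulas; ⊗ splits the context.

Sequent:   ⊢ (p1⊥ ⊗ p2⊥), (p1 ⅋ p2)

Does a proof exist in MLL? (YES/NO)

Derivation (root first):
[⅋]  ⊢ (p1⊥ ⊗ p2⊥), (p1 ⅋ p2)
  [⊗]  ⊢ p1, p2, (p1⊥ ⊗ p2⊥)
    [Ax]  ⊢ p1, p1⊥
    [Ax]  ⊢ p2, p2⊥

Result: YES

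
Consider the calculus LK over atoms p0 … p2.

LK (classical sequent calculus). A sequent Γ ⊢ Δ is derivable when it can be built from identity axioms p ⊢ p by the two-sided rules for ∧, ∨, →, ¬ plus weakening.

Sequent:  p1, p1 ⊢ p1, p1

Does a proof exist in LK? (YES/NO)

Proof tree:
[WR] p1, p1 ⊢ p1, p1
  [WL] p1, p1 ⊢ p1
    [Ax] p1 ⊢ p1

Result: YES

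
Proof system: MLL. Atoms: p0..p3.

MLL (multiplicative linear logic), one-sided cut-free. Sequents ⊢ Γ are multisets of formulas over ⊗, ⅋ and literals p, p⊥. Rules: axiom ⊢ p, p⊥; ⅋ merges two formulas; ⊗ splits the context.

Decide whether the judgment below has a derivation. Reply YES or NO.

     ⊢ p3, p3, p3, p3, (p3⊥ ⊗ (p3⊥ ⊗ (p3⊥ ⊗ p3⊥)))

Proof tree:
[⊗]  ⊢ p3, p3, p3, p3, (p3⊥ ⊗ (p3⊥ ⊗ (p3⊥ ⊗ p3⊥)))
  [Ax]  ⊢ p3, p3⊥
  [⊗]  ⊢ p3, p3, p3, (p3⊥ ⊗ (p3⊥ ⊗ p3⊥))
    [Ax]  ⊢ p3, p3⊥
    [⊗]  ⊢ p3, p3, (p3⊥ ⊗ p3⊥)
      [Ax]  ⊢ p3, p3⊥
      [Ax]  ⊢ p3, p3⊥

Result: YES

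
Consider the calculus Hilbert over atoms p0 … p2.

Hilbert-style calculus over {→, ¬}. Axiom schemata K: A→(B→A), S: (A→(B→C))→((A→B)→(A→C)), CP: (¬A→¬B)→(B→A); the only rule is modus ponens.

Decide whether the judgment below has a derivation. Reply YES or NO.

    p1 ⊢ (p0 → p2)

Search for a countermodel by truth-table:
  v=000: Γ:[p1=F] Δ:[(p0 → p2)=T] refutes=False
  v=001: Γ:[p1=F] Δ:[(p0 → p2)=T] refutes=False
  v=010: Γ:[p1=T] Δ:[(p0 → p2)=T] refutes=False
  v=011: Γ:[p1=T] Δ:[(p0 → p2)=T] refutes=False
  v=100: Γ:[p1=F] Δ:[(p0 → p2)=F] refutes=False
  v=101: Γ:[p1=F] Δ:[(p0 → p2)=T] refutes=False
  v=110: Γ:[p1=T] Δ:[(p0 → p2)=F] refutes=True  ← countermodel

Result: NO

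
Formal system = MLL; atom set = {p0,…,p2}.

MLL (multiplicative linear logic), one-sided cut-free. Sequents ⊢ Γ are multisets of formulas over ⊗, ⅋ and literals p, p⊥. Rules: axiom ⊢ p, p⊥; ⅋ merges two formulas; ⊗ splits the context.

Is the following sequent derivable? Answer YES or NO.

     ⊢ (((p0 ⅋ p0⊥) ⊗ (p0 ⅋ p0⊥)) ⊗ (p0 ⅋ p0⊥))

Derivation trace:
[⊗]  ⊢ (((p0 ⅋ p0⊥) ⊗ (p0 ⅋ p0⊥)) ⊗ (p0 ⅋ p0⊥))
  [⊗]  ⊢ ((p0 ⅋ p0⊥) ⊗ (p0 ⅋ p0⊥))
    [⅋]  ⊢ (p0 ⅋ p0⊥)
      [Ax]  ⊢ p0, p0⊥
    [⅋]  ⊢ (p0 ⅋ p0⊥)
      [Ax]  ⊢ p0, p0⊥
  [⅋]  ⊢ (p0 ⅋ p0⊥)
    [Ax]  ⊢ p0, p0⊥

Result: YES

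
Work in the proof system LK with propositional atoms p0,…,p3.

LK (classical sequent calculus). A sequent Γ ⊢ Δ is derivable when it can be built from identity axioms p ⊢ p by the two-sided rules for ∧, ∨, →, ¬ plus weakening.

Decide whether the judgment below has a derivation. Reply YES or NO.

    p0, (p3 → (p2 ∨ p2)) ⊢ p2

Search for a countermodel by truth-table:
  v=0000: Γ:[p0=F, (p3 → (p2 ∨ p2))=T] Δ:[p2=F] refutes=False
  v=0001: Γ:[p0=F, (p3 → (p2 ∨ p2))=F] Δ:[p2=F] refutes=False
  v=0010: Γ:[p0=F, (p3 → (p2 ∨ p2))=T] Δ:[p2=T] refutes=False
  v=0011: Γ:[p0=F, (p3 → (p2 ∨ p2))=T] Δ:[p2=T] refutes=False
  v=0100: Γ:[p0=F, (p3 → (p2 ∨ p2))=T] Δ:[p2=F] refutes=False
  v=0101: Γ:[p0=F, (p3 → (p2 ∨ p2))=F] Δ:[p2=F] refutes=False
  v=0110: Γ:[p0=F, (p3 → (p2 ∨ p2))=T] Δ:[p2=T] refutes=False
  v=0111: Γ:[p0=F, (p3 → (p2 ∨ p2))=T] Δ:[p2=T] refutes=False
  v=1000: Γ:[p0=T, (p3 → (p2 ∨ p2))=T] Δ:[p2=F] refutes=True  ← countermodel

Result: NO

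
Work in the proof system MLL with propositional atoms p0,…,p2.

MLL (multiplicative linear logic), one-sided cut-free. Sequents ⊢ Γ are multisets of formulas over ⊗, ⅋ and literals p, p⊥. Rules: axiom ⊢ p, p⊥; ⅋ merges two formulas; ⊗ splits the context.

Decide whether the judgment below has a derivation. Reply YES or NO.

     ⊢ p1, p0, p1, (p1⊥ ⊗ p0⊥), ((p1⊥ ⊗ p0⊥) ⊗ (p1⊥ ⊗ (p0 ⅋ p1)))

Proof tree:
[⊗]  ⊢ p1, p0, p1, (p1⊥ ⊗ p0⊥), ((p1⊥ ⊗ p0⊥) ⊗ (p1⊥ ⊗ (p0 ⅋ p1)))
  [⊗]  ⊢ p1, p0, (p1⊥ ⊗ p0⊥)
    [Ax]  ⊢ p1, p1⊥
    [Ax]  ⊢ p0, p0⊥
  [⊗]  ⊢ p1, (p1⊥ ⊗ p0⊥), (p1⊥ ⊗ (p0 ⅋ p1))
    [Ax]  ⊢ p1, p1⊥
    [⅋]  ⊢ (p1⊥ ⊗ p0⊥), (p0 ⅋ p1)
      [⊗]  ⊢ p1, p0, (p1⊥ ⊗ p0⊥)
        [Ax]  ⊢ p1, p1⊥
        [Ax]  ⊢ p0, p0⊥

Result: YES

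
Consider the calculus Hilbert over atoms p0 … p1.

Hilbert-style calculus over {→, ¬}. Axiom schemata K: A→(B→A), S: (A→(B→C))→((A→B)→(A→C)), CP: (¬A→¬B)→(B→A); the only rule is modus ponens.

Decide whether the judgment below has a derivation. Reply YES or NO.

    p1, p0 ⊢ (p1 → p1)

Derivation trace:
[MP] p1, p0 ⊢ (p1 → p1)
  [K]  ⊢ (p1 → (p1 → p1))
  [MP] p1, p0 ⊢ p1
    [MP] p1 ⊢ (p0 → p1)
      [K]  ⊢ (p1 → (p0 → p1))
      [Hyp] p1 ⊢ p1
    [Hyp] p0 ⊢ p0

Result: YES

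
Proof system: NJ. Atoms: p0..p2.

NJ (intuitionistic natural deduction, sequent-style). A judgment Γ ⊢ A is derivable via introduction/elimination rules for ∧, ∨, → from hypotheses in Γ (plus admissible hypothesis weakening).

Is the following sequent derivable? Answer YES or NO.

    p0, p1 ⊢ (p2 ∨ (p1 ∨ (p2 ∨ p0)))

Derivation (root first):
[∨I₂] p0, p1 ⊢ (p2 ∨ (p1 ∨ (p2 ∨ p0)))
  [∨I₂] p0, p1 ⊢ (p1 ∨ (p2 ∨ p0))
    [∨I₂] p0, p1 ⊢ (p2 ∨ p0)
      [Wk] p0, p1 ⊢ p0
        [Ax] p0 ⊢ p0

Result: YES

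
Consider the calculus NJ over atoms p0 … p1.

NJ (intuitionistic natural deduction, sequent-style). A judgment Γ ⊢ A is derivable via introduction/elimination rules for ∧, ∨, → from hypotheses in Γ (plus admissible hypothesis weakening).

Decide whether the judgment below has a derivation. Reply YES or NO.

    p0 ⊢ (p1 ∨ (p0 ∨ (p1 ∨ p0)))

Derivation (root first):
[∨I₂] p0 ⊢ (p1 ∨ (p0 ∨ (p1 ∨ p0)))
  [∨I₂] p0 ⊢ (p0 ∨ (p1 ∨ p0))
    [∨I₂] p0 ⊢ (p1 ∨ p0)
      [Ax] p0 ⊢ p0

Result: YES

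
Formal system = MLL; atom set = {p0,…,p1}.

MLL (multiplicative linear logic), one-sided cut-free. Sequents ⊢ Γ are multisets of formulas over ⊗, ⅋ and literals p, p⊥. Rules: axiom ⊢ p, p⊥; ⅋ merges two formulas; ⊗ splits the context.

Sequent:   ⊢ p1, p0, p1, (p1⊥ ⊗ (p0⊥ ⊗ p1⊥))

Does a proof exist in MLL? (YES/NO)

Derivation trace:
[⊗]  ⊢ p1, p0, p1, (p1⊥ ⊗ (p0⊥ ⊗ p1⊥))
  [Ax]  ⊢ p1, p1⊥
  [⊗]  ⊢ p0, p1, (p0⊥ ⊗ p1⊥)
    [Ax]  ⊢ p0, p0⊥
    [Ax]  ⊢ p1, p1⊥

Result: YES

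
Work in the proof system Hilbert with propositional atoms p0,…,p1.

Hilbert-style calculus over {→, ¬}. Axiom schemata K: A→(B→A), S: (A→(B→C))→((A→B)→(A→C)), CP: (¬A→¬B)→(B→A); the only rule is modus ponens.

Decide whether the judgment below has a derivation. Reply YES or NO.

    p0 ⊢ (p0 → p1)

Truth-table refutation:
  v=00: Γ:[p0=F] Δ:[(p0 → p1)=T] refutes=False
  v=01: Γ:[p0=F] Δ:[(p0 → p1)=T] refutes=False
  v=10: Γ:[p0=T] Δ:[(p0 → p1)=F] refutes=True  ← countermodel

Result: NO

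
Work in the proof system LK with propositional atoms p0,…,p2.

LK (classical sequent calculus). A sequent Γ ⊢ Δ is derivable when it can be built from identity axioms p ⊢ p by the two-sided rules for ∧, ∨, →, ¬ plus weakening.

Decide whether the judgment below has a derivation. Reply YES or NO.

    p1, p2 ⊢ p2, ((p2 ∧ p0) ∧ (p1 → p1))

Derivation trace:
[∧R] p1, p2 ⊢ p2, ((p2 ∧ p0) ∧ (p1 → p1))
  [∧R] p2 ⊢ p2, (p2 ∧ p0)
    [Ax] p2 ⊢ p2
    [WR] p2 ⊢ p2, p0
      [Ax] p2 ⊢ p2
  [WL] p1 ⊢ (p1 → p1)
    [→R]  ⊢ (p1 → p1)
      [Ax] p1 ⊢ p1

Result: YES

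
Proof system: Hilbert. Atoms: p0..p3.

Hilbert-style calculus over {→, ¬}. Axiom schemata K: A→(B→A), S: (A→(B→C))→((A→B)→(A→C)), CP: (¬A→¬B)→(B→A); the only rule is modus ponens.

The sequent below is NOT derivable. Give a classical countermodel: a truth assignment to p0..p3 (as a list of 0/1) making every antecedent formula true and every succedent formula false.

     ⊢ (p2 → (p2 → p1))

Search for a countermodel by truth-table:
  v=0000: Γ:[] Δ:[(p2 → (p2 → p1))=T] refutes=False
  v=0001: Γ:[] Δ:[(p2 → (p2 → p1))=T] refutes=False
  v=0010: Γ:[] Δ:[(p2 → (p2 → p1))=F] refutes=True  ← countermodel

Result: [0, 0, 1, 0]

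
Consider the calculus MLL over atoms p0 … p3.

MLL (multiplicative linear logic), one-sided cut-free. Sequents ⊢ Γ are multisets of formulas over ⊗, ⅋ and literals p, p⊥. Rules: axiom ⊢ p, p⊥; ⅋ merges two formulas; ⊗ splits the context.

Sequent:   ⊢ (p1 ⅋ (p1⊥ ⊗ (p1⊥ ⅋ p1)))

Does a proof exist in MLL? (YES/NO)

Derivation (root first):
[⅋]  ⊢ (p1 ⅋ (p1⊥ ⊗ (p1⊥ ⅋ p1)))
  [⊗]  ⊢ p1, (p1⊥ ⊗ (p1⊥ ⅋ p1))
    [Ax]  ⊢ p1, p1⊥
    [⅋]  ⊢ (p1⊥ ⅋ p1)
      [Ax]  ⊢ p1, p1⊥

Result: YES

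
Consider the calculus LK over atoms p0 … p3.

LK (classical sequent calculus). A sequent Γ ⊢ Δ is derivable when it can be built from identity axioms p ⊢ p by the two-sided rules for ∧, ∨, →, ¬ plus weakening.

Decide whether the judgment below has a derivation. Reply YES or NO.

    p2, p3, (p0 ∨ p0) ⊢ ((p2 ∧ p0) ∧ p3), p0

Proof tree:
[∨L] p2, p3, (p0 ∨ p0) ⊢ ((p2 ∧ p0) ∧ p3), p0
  [∧R] p2, p3, p0 ⊢ ((p2 ∧ p0) ∧ p3)
    [∧R] p2, p0 ⊢ (p2 ∧ p0)
      [Ax] p2 ⊢ p2
      [Ax] p0 ⊢ p0
    [Ax] p3 ⊢ p3
  [Ax] p0 ⊢ p0

Result: YES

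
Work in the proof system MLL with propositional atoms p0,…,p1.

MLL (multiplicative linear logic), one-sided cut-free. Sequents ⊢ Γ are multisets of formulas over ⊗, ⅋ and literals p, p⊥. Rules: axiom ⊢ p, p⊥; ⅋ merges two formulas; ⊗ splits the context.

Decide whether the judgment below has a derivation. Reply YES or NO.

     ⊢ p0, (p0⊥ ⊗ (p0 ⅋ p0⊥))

Derivation (root first):
[⊗]  ⊢ p0, (p0⊥ ⊗ (p0 ⅋ p0⊥))
  [Ax]  ⊢ p0, p0⊥
  [⅋]  ⊢ (p0 ⅋ p0⊥)
    [Ax]  ⊢ p0, p0⊥

Result: YES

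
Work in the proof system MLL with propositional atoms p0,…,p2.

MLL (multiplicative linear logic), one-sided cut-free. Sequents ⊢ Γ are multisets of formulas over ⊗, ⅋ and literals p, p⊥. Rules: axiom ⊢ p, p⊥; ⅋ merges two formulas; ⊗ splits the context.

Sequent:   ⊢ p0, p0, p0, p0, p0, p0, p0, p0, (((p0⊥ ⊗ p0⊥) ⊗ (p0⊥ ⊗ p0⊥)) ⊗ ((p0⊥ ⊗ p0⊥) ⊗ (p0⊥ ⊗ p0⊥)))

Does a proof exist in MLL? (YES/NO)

Proof tree:
[⊗]  ⊢ p0, p0, p0, p0, p0, p0, p0, p0, (((p0⊥ ⊗ p0⊥) ⊗ (p0⊥ ⊗ p0⊥)) ⊗ ((p0⊥ ⊗ p0⊥) ⊗ (p0⊥ ⊗ p0⊥)))
  [⊗]  ⊢ p0, p0, p0, p0, ((p0⊥ ⊗ p0⊥) ⊗ (p0⊥ ⊗ p0⊥))
    [⊗]  ⊢ p0, p0, (p0⊥ ⊗ p0⊥)
      [Ax]  ⊢ p0, p0⊥
      [Ax]  ⊢ p0, p0⊥
    [⊗]  ⊢ p0, p0, (p0⊥ ⊗ p0⊥)
      [Ax]  ⊢ p0, p0⊥
      [Ax]  ⊢ p0, p0⊥
  [⊗]  ⊢ p0, p0, p0, p0, ((p0⊥ ⊗ p0⊥) ⊗ (p0⊥ ⊗ p0⊥))
    [⊗]  ⊢ p0, p0, (p0⊥ ⊗ p0⊥)
      [Ax]  ⊢ p0, p0⊥
      [Ax]  ⊢ p0, p0⊥
    [⊗]  ⊢ p0, p0, (p0⊥ ⊗ p0⊥)
      [Ax]  ⊢ p0, p0⊥
      [Ax]  ⊢ p0, p0⊥

Result: YES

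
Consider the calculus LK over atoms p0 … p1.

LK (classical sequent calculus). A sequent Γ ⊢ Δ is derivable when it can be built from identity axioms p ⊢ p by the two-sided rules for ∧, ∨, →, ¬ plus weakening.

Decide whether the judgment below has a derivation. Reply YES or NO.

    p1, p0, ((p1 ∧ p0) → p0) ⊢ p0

Proof tree:
[→L] p1, p0, ((p1 ∧ p0) → p0) ⊢ p0
  [∧R] p1, p0 ⊢ (p1 ∧ p0)
    [Ax] p1 ⊢ p1
    [WL] p0, p0 ⊢ p0
      [Ax] p0 ⊢ p0
  [WL] p0, p0 ⊢ p0
    [Ax] p0 ⊢ p0

Result: YES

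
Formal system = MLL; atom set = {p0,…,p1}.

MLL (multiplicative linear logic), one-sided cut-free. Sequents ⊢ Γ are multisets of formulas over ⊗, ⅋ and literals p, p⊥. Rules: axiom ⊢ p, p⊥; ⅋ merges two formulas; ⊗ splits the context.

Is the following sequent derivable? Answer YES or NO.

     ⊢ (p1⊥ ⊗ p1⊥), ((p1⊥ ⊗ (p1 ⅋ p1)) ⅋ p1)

Proof tree:
[⅋]  ⊢ (p1⊥ ⊗ p1⊥), ((p1⊥ ⊗ (p1 ⅋ p1)) ⅋ p1)
  [⊗]  ⊢ p1, (p1⊥ ⊗ p1⊥), (p1⊥ ⊗ (p1 ⅋ p1))
    [Ax]  ⊢ p1, p1⊥
    [⅋]  ⊢ (p1⊥ ⊗ p1⊥), (p1 ⅋ p1)
      [⊗]  ⊢ p1, p1, (p1⊥ ⊗ p1⊥)
        [Ax]  ⊢ p1, p1⊥
        [Ax]  ⊢ p1, p1⊥

Result: YES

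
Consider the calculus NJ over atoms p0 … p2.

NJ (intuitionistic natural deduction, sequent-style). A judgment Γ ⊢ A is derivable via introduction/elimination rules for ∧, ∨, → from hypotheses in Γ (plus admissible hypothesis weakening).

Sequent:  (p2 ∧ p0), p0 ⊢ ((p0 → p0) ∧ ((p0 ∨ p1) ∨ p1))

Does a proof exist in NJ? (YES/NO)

Derivation trace:
[∧I] (p2 ∧ p0), p0 ⊢ ((p0 → p0) ∧ ((p0 ∨ p1) ∨ p1))
  [→I] (p2 ∧ p0) ⊢ (p0 → p0)
    [Wk] p0, (p2 ∧ p0) ⊢ p0
      [Ax] p0 ⊢ p0
  [∨I₁] p0 ⊢ ((p0 ∨ p1) ∨ p1)
    [∨I₁] p0 ⊢ (p0 ∨ p1)
      [Ax] p0 ⊢ p0

Result: YES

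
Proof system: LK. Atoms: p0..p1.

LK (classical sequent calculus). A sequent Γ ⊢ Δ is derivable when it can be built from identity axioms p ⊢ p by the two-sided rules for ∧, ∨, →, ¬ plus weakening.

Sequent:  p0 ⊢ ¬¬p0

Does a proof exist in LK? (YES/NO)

Derivation trace:
[¬R] p0 ⊢ ¬¬p0
  [¬L] p0, ¬p0 ⊢ 
    [Ax] p0 ⊢ p0

Result: YES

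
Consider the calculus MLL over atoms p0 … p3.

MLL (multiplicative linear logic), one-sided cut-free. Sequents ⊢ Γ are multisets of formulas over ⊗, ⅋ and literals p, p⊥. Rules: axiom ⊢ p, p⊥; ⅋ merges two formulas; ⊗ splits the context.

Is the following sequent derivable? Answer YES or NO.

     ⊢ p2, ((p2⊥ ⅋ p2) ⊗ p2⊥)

Proof tree:
[⊗]  ⊢ p2, ((p2⊥ ⅋ p2) ⊗ p2⊥)
  [⅋]  ⊢ (p2⊥ ⅋ p2)
    [Ax]  ⊢ p2, p2⊥
  [Ax]  ⊢ p2, p2⊥

Result: YES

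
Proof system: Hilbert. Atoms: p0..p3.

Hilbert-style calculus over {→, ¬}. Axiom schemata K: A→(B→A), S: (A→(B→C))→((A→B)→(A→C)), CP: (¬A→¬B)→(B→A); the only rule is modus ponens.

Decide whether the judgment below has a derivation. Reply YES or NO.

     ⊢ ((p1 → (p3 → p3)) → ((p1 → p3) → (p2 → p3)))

Search for a countermodel by truth-table:
  v=0000: Γ:[] Δ:[((p1 → (p3 → p3)) → ((p1 → p3) → (p2 → p3)))=T] refutes=False
  v=0001: Γ:[] Δ:[((p1 → (p3 → p3)) → ((p1 → p3) → (p2 → p3)))=T] refutes=False
  v=0010: Γ:[] Δ:[((p1 → (p3 → p3)) → ((p1 → p3) → (p2 → p3)))=F] refutes=True  ← countermodel

Result: NO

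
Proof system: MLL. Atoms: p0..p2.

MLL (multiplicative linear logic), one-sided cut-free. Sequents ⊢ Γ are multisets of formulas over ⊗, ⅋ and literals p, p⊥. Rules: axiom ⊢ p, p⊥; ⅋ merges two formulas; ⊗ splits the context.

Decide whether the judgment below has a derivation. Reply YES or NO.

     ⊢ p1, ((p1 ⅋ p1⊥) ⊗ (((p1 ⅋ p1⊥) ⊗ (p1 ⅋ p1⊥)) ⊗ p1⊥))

Proof tree:
[⊗]  ⊢ p1, ((p1 ⅋ p1⊥) ⊗ (((p1 ⅋ p1⊥) ⊗ (p1 ⅋ p1⊥)) ⊗ p1⊥))
  [⅋]  ⊢ (p1 ⅋ p1⊥)
    [Ax]  ⊢ p1, p1⊥
  [⊗]  ⊢ p1, (((p1 ⅋ p1⊥) ⊗ (p1 ⅋ p1⊥)) ⊗ p1⊥)
    [⊗]  ⊢ ((p1 ⅋ p1⊥) ⊗ (p1 ⅋ p1⊥))
      [⅋]  ⊢ (p1 ⅋ p1⊥)
        [Ax]  ⊢ p1, p1⊥
      [⅋]  ⊢ (p1 ⅋ p1⊥)
        [Ax]  ⊢ p1, p1⊥
    [Ax]  ⊢ p1, p1⊥

Result: YES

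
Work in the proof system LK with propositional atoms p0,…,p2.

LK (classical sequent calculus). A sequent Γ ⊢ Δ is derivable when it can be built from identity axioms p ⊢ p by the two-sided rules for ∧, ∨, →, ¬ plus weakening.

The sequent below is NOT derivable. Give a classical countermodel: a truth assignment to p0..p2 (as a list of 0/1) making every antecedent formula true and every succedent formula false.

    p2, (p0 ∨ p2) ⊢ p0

Search for a countermodel by truth-table:
  v=000: Γ:[p2=F, (p0 ∨ p2)=F] Δ:[p0=F] refutes=False
  v=001: Γ:[p2=T, (p0 ∨ p2)=T] Δ:[p0=F] refutes=True  ← countermodel

Result: [0, 0, 1]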